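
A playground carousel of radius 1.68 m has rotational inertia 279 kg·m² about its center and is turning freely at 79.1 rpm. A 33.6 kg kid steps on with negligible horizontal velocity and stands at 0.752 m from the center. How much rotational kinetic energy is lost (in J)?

energy lost ≈ 610 J

No external torque acts about the center; L_before = L_after.
Added inertia Σmr² = (33.6)(0.752)² = 19.00 kg·m²; I_f = 279.0 + 19.00 = 298.0 kg·m².
ω_f = I_p ω_i / I_f = (279.0)(79.1) / 298.0 = 74.06 rpm.
KE_i = ½(279.0)(8.283 rad/s)² = 9572 J; KE_f = ½(298.0)(7.755)² = 8961 J.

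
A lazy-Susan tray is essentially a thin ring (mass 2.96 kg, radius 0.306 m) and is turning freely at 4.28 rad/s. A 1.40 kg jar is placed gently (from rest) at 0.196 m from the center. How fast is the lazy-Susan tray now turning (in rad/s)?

ω_f ≈ 3.58 rad/s

No external torque acts about the center; L_before = L_after.
I_p = (2.96)(0.306)² = 0.2772 kg·m².
Added inertia Σmr² = (1.40)(0.196)² = 0.05378 kg·m²; I_f = 0.2772 + 0.05378 = 0.3309 kg·m².
ω_f = I_p ω_i / I_f = (0.2772)(4.28) / 0.3309 = 3.584 rad/s.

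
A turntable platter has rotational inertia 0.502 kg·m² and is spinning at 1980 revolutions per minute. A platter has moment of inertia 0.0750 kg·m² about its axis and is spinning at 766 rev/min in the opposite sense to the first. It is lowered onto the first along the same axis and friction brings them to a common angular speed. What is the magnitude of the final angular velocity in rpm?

No external torque acts about the common axis, so total angular momentum is conserved.
Taking A's sense as positive: L = (0.5020)(1980) − (0.07500)(766) = 936.5 kg·m²·rpm.
Combined I = 0.5020 + 0.07500 = 0.5770 kg·m².
ω_f = L / I = 936.5 / 0.5770 = 1623 rpm.

|ω_f| ≈ 1620 rpm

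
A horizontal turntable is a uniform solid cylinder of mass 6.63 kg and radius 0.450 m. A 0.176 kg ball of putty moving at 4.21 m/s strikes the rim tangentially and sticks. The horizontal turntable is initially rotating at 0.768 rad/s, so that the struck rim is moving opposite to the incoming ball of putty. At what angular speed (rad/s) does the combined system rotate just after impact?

|ω_f| ≈ 0.258 rad/s

About the axle the impulsive forces during the collision are internal, so angular momentum about that axis is conserved.
I_p = ½(6.63)(0.450)² = 0.6713 kg·m². Taking the sense of the ball of putty's angular momentum as positive, L_{ball} = m v R = (0.176)(4.21)(0.450) = 0.3334 kg·m²/s.
L_i = −I_p ω_p + m v R = −(0.6713)(0.768) + 0.3334 = -0.1821 kg·m²/s.
After sticking, I_f = I_p + m R² = 0.6713 + (0.176)(0.450)² = 0.7069 kg·m².
ω_f = L_i / I_f = -0.1821 / 0.7069 = -0.2576 rad/s.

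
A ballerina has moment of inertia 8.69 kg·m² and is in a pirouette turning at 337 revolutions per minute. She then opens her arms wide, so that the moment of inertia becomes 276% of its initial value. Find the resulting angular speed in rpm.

ω₂ ≈ 122 rpm

No external torque acts about the spin axis, so angular momentum is conserved.
I₂ = 2.76 × 8.69 = 23.98 kg·m².
ω₂ = I₁ω₁ / I₂ = (8.690)(337 rpm) / (23.98) = 122.1 rpm.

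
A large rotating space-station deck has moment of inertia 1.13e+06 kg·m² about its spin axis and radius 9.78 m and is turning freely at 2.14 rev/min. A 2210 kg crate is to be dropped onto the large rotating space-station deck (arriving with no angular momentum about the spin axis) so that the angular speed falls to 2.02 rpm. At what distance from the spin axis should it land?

No external torque acts about the spin axis; L_before = L_after.
I_p ω_i = (I_p + m r²) ω_f ⇒ m r² = I_p(ω_i/ω_f − 1) = 1.130e+06(2.14/2.02 − 1) = 67130 kg·m².
r = √(67130/2210) = 5.511 m.

r ≈ 5.51 m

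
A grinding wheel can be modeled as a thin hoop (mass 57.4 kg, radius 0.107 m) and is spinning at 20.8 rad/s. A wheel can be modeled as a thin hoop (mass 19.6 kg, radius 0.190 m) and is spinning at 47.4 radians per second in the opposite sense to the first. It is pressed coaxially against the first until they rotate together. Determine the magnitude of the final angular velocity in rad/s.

The coupling torques are internal; angular momentum about the shared axis is conserved.
Moments of inertia: I_A = (57.4)(0.107)² = 0.6572 kg·m²; I_B = (19.6)(0.190)² = 0.7076 kg·m².
Taking A's sense as positive: L = (0.6572)(20.8) − (0.7076)(47.4) = -19.87 kg·m²·rad/s.
Combined I = 0.6572 + 0.7076 = 1.365 kg·m².
ω_f = L / I = -19.87 / 1.365 = -14.56 rad/s.

|ω_f| ≈ 14.6 rad/s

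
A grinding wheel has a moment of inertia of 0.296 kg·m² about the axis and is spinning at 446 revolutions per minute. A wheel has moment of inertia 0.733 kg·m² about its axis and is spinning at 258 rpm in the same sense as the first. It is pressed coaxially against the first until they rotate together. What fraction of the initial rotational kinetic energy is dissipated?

The coupling torques are internal; angular momentum about the shared axis is conserved.
Taking A's sense as positive: L = (0.2960)(446) + (0.7330)(258) = 321.1 kg·m²·rpm.
Combined I = 0.2960 + 0.7330 = 1.029 kg·m².
ω_f = L / I = 321.1 / 1.029 = 312.1 rpm.
KE_i = ½ΣIω² = 590.4 J; KE_f = ½(1.029)(32.68)² = 549.5 J.
Fraction dissipated = (KE_i − KE_f)/KE_i = 0.06921.

fraction ≈ 0.0692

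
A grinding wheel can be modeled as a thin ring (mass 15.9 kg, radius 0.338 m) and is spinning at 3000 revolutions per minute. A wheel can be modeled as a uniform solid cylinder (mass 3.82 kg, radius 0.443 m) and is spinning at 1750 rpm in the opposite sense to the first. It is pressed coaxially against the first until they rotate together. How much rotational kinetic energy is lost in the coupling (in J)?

ΔKE lost ≈ 38400 J

The coupling torques are internal; angular momentum about the shared axis is conserved.
Moments of inertia: I_A = (15.9)(0.338)² = 1.816 kg·m²; I_B = ½(3.82)(0.443)² = 0.3748 kg·m².
Taking A's sense as positive: L = (1.816)(3000) − (0.3748)(1750) = 4793 kg·m²·rpm.
Combined I = 1.816 + 0.3748 = 2.191 kg·m².
ω_f = L / I = 4793 / 2.191 = 2187 rpm.
KE_i = ½ΣIω² = 95930 J; KE_f = ½(2.191)(229.1)² = 57490 J.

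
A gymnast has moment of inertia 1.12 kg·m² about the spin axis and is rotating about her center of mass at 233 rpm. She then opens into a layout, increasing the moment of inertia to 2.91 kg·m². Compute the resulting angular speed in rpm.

ω₂ ≈ 89.7 rpm

Angular momentum about the spin axis is conserved since the torque about it is zero.
ω₂ = I₁ω₁ / I₂ = (1.120)(233 rpm) / (2.910) = 89.68 rpm.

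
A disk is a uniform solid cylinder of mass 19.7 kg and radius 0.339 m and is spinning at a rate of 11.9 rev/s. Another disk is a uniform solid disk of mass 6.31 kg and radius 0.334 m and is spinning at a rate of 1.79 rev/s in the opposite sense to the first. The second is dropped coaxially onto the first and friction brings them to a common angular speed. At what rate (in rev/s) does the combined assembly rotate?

No external torque acts about the common axis, so total angular momentum is conserved.
Moments of inertia: I_A = ½(19.7)(0.339)² = 1.132 kg·m²; I_B = ½(6.31)(0.334)² = 0.3520 kg·m².
Taking A's sense as positive: L = (1.132)(11.9) − (0.3520)(1.79) = 12.84 kg·m²·rev/s.
Combined I = 1.132 + 0.3520 = 1.484 kg·m².
ω_f = L / I = 12.84 / 1.484 = 8.653 rev/s.

|ω_f| ≈ 8.65 rev/s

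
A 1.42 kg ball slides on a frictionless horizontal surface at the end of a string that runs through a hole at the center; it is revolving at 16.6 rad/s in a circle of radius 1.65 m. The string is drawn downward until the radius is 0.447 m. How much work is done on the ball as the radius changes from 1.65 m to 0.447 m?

The constraining force is radial, so m r² ω about the center is conserved.
ω₂ = ω₁ (r₁/r₂)² = (16.6)(1.65/0.447)² = 226.2 rad/s.
W = ΔKE = ½m(v₂² − v₁²) = 6725 J.

W ≈ 6720 J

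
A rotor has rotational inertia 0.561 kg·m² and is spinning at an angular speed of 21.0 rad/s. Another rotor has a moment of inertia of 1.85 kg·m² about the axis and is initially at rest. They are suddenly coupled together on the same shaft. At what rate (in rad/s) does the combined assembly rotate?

|ω_f| ≈ 4.89 rad/s

No external torque acts about the common axis, so total angular momentum is conserved.
Taking A's sense as positive: L = (0.5610)(21.0) = 11.78 kg·m²·rad/s.
Combined I = 0.5610 + 1.850 = 2.411 kg·m².
ω_f = L / I = 11.78 / 2.411 = 4.886 rad/s.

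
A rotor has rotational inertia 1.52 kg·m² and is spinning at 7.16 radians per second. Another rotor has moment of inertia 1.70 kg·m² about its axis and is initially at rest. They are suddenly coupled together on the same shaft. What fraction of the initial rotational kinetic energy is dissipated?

The coupling torques are internal; angular momentum about the shared axis is conserved.
Taking A's sense as positive: L = (1.520)(7.16) = 10.88 kg·m²·rad/s.
Combined I = 1.520 + 1.700 = 3.220 kg·m².
ω_f = L / I = 10.88 / 3.220 = 3.380 rad/s.
KE_i = ½ΣIω² = 38.96 J; KE_f = ½(3.220)(3.380)² = 18.39 J.
Fraction dissipated = (KE_i − KE_f)/KE_i = 0.5280.

fraction ≈ 0.528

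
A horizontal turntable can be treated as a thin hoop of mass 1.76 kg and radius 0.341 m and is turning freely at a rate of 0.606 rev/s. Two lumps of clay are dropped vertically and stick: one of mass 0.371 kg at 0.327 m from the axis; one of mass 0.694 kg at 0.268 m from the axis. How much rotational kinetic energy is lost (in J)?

energy lost ≈ 0.451 J

No external torque acts about the axis; L_before = L_after.
I_p = (1.76)(0.341)² = 0.2047 kg·m².
Added inertia Σmr² = (0.371)(0.327)² + (0.694)(0.268)² = 0.08952 kg·m²; I_f = 0.2047 + 0.08952 = 0.2942 kg·m².
ω_f = I_p ω_i / I_f = (0.2047)(0.606) / 0.2942 = 0.4216 rev/s.
KE_i = ½(0.2047)(3.808 rad/s)² = 1.484 J; KE_f = ½(0.2942)(2.649)² = 1.032 J.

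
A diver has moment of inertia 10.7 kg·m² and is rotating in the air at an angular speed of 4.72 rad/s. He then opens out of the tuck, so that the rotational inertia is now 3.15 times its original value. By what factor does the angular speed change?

Angular momentum about the spin axis is conserved since the torque about it is zero.
I₂ = 3.15 × 10.7 = 33.70 kg·m².
ω₂/ω₁ = I₁/I₂ = 10.70 / 33.70 = 0.3175.

ω₂/ω₁ ≈ 0.317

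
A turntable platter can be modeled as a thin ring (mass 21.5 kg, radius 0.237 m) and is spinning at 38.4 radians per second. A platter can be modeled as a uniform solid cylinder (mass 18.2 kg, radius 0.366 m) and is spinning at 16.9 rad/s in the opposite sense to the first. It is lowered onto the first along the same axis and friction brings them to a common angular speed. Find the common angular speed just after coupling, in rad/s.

|ω_f| ≈ 10.6 rad/s

The coupling torques are internal; angular momentum about the shared axis is conserved.
Moments of inertia: I_A = (21.5)(0.237)² = 1.208 kg·m²; I_B = ½(18.2)(0.366)² = 1.219 kg·m².
Taking A's sense as positive: L = (1.208)(38.4) − (1.219)(16.9) = 25.77 kg·m²·rad/s.
Combined I = 1.208 + 1.219 = 2.427 kg·m².
ω_f = L / I = 25.77 / 2.427 = 10.62 rad/s.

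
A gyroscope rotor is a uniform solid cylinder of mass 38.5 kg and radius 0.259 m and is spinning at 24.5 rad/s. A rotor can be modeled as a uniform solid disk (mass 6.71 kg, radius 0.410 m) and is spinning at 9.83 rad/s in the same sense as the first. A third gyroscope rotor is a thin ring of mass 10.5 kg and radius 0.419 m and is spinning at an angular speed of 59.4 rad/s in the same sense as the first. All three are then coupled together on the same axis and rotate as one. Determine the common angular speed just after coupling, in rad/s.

|ω_f| ≈ 39.7 rad/s

No external torque acts about the common axis, so total angular momentum is conserved.
Moments of inertia: I_A = ½(38.5)(0.259)² = 1.291 kg·m²; I_B = ½(6.71)(0.410)² = 0.5640 kg·m²; I_C = (10.5)(0.419)² = 1.843 kg·m².
Taking A's sense as positive: L = (1.291)(24.5) + (0.5640)(9.83) + (1.843)(59.4) = 146.7 kg·m²·rad/s.
Combined I = 1.291 + 0.5640 + 1.843 = 3.699 kg·m².
ω_f = L / I = 146.7 / 3.699 = 39.66 rad/s.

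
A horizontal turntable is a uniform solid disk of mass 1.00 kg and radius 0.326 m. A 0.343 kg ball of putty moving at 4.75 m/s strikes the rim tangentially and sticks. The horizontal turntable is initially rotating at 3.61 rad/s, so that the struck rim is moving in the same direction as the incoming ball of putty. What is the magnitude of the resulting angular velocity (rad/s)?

About the axle the impulsive forces during the collision are internal, so angular momentum about that axis is conserved.
I_p = ½(1.00)(0.326)² = 0.05314 kg·m². Taking the sense of the ball of putty's angular momentum as positive, L_{ball} = m v R = (0.343)(4.75)(0.326) = 0.5311 kg·m²/s.
L_i = +I_p ω_p + m v R = +(0.05314)(3.61) + 0.5311 = 0.7230 kg·m²/s.
After sticking, I_f = I_p + m R² = 0.05314 + (0.343)(0.326)² = 0.08959 kg·m².
ω_f = L_i / I_f = 0.7230 / 0.08959 = 8.070 rad/s.

|ω_f| ≈ 8.07 rad/s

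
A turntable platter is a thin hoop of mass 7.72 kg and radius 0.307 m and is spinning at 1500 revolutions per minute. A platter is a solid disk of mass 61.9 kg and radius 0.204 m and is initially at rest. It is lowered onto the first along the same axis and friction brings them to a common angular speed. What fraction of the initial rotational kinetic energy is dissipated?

fraction ≈ 0.639

The coupling torques are internal; angular momentum about the shared axis is conserved.
Moments of inertia: I_A = (7.72)(0.307)² = 0.7276 kg·m²; I_B = ½(61.9)(0.204)² = 1.288 kg·m².
Taking A's sense as positive: L = (0.7276)(1500) = 1091 kg·m²·rpm.
Combined I = 0.7276 + 1.288 = 2.016 kg·m².
ω_f = L / I = 1091 / 2.016 = 541.5 rpm.
KE_i = ½ΣIω² = 8976 J; KE_f = ½(2.016)(56.70)² = 3240 J.
Fraction dissipated = (KE_i − KE_f)/KE_i = 0.6390.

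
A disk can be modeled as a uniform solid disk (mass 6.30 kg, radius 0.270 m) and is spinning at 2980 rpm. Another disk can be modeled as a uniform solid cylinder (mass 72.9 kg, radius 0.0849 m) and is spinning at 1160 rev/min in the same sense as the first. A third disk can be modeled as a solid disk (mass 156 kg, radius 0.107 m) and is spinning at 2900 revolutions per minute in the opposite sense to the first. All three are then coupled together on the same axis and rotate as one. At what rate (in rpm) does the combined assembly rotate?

|ω_f| ≈ 1160 rpm

No external torque acts about the common axis, so total angular momentum is conserved.
Moments of inertia: I_A = ½(6.30)(0.270)² = 0.2296 kg·m²; I_B = ½(72.9)(0.0849)² = 0.2627 kg·m²; I_C = ½(156)(0.107)² = 0.8930 kg·m².
Taking A's sense as positive: L = (0.2296)(2980) + (0.2627)(1160) − (0.8930)(2900) = -1601 kg·m²·rpm.
Combined I = 0.2296 + 0.2627 + 0.8930 = 1.385 kg·m².
ω_f = L / I = -1601 / 1.385 = -1155 rpm.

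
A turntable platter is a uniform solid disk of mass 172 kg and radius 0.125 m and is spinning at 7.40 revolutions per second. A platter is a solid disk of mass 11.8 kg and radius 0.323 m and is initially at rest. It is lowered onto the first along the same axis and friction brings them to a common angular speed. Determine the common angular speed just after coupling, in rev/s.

|ω_f| ≈ 5.08 rev/s

No external torque acts about the common axis, so total angular momentum is conserved.
Moments of inertia: I_A = ½(172)(0.125)² = 1.344 kg·m²; I_B = ½(11.8)(0.323)² = 0.6155 kg·m².
Taking A's sense as positive: L = (1.344)(7.40) = 9.944 kg·m²·rev/s.
Combined I = 1.344 + 0.6155 = 1.959 kg·m².
ω_f = L / I = 9.944 / 1.959 = 5.075 rev/s.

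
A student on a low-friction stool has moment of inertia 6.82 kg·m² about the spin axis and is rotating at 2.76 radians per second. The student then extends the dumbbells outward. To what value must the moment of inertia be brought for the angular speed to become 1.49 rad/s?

Angular momentum about the spin axis is conserved since the torque about it is zero.
I₂ = I₁ω₁ / ω₂ = (6.82)(2.76) / (1.49) = 12.63 kg·m².

I₂ ≈ 12.6 kg·m²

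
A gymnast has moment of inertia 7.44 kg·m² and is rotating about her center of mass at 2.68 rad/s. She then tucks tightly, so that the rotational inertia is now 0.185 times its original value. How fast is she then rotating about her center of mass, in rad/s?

ω₂ ≈ 14.5 rad/s

With no external torque about the axis, L is conserved: I₁ω₁ = I₂ω₂.
I₂ = 0.185 × 7.44 = 1.376 kg·m².
ω₂ = I₁ω₁ / I₂ = (7.440)(2.68 rad/s) / (1.376) = 14.49 rad/s.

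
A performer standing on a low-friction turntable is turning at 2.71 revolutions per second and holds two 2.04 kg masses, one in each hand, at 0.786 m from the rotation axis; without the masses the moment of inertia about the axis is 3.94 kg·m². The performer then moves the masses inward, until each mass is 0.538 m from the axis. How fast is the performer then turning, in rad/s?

No external torque acts about the spin axis, so angular momentum is conserved.
I₁ = 3.94 + 2(2.04)(0.786)² = 6.461 kg·m²; I₂ = 3.94 + 2(2.04)(0.538)² = 5.121 kg·m².
ω₂ = I₁ω₁ / I₂ = (6.461)(2.71 rev/s) / (5.121) = 3.419 rev/s = 21.48 rad/s.

ω₂ ≈ 21.5 rad/s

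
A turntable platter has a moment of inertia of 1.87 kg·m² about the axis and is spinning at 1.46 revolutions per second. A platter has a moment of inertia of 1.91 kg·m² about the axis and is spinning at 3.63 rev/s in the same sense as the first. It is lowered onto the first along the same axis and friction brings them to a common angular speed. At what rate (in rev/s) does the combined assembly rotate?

|ω_f| ≈ 2.56 rev/s

The coupling torques are internal; angular momentum about the shared axis is conserved.
Taking A's sense as positive: L = (1.870)(1.46) + (1.910)(3.63) = 9.663 kg·m²·rev/s.
Combined I = 1.870 + 1.910 = 3.780 kg·m².
ω_f = L / I = 9.663 / 3.780 = 2.556 rev/s.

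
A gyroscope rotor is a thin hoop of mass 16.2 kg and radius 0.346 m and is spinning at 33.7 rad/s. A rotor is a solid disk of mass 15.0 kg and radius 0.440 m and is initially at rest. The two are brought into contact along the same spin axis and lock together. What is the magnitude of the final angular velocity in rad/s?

|ω_f| ≈ 19.3 rad/s

The coupling torques are internal; angular momentum about the shared axis is conserved.
Moments of inertia: I_A = (16.2)(0.346)² = 1.939 kg·m²; I_B = ½(15.0)(0.440)² = 1.452 kg·m².
Taking A's sense as positive: L = (1.939)(33.7) = 65.36 kg·m²·rad/s.
Combined I = 1.939 + 1.452 = 3.391 kg·m².
ω_f = L / I = 65.36 / 3.391 = 19.27 rad/s.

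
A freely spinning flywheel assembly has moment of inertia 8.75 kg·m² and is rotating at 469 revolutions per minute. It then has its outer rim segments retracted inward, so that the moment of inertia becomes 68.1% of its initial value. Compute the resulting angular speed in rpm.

ω₂ ≈ 689 rpm

Angular momentum about the spin axis is conserved since the torque about it is zero.
I₂ = 0.681 × 8.75 = 5.959 kg·m².
ω₂ = I₁ω₁ / I₂ = (8.750)(469 rpm) / (5.959) = 688.7 rpm.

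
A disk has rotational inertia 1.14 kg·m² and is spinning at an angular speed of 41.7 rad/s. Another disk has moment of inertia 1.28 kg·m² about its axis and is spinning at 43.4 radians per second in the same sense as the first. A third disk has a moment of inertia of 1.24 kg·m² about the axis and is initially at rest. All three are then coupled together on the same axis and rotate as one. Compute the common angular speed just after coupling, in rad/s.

The coupling torques are internal; angular momentum about the shared axis is conserved.
Taking A's sense as positive: L = (1.140)(41.7) + (1.280)(43.4) = 103.1 kg·m²·rad/s.
Combined I = 1.140 + 1.280 + 1.240 = 3.660 kg·m².
ω_f = L / I = 103.1 / 3.660 = 28.17 rad/s.

|ω_f| ≈ 28.2 rad/s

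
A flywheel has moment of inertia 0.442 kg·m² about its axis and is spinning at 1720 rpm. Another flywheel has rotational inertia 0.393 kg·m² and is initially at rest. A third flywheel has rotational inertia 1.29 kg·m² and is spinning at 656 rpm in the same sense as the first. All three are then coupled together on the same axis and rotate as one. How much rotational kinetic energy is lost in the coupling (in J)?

ΔKE lost ≈ 3550 J

No external torque acts about the common axis, so total angular momentum is conserved.
Taking A's sense as positive: L = (0.4420)(1720) + (1.290)(656) = 1606 kg·m²·rpm.
Combined I = 0.4420 + 0.3930 + 1.290 = 2.125 kg·m².
ω_f = L / I = 1606 / 2.125 = 756.0 rpm.
KE_i = ½ΣIω² = 10210 J; KE_f = ½(2.125)(79.17)² = 6659 J.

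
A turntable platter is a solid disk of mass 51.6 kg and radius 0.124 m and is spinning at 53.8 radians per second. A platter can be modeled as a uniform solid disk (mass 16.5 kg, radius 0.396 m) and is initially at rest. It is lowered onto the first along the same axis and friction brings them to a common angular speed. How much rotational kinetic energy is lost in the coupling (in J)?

The coupling torques are internal; angular momentum about the shared axis is conserved.
Moments of inertia: I_A = ½(51.6)(0.124)² = 0.3967 kg·m²; I_B = ½(16.5)(0.396)² = 1.294 kg·m².
Taking A's sense as positive: L = (0.3967)(53.8) = 21.34 kg·m²·rad/s.
Combined I = 0.3967 + 1.294 = 1.690 kg·m².
ω_f = L / I = 21.34 / 1.690 = 12.63 rad/s.
KE_i = ½ΣIω² = 574.1 J; KE_f = ½(1.690)(12.63)² = 134.7 J.

ΔKE lost ≈ 439 J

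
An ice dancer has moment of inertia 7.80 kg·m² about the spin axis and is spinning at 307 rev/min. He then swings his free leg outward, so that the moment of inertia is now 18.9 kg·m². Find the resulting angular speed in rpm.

With no external torque about the axis, L is conserved: I₁ω₁ = I₂ω₂.
ω₂ = I₁ω₁ / I₂ = (7.800)(307 rpm) / (18.90) = 126.7 rpm.

ω₂ ≈ 127 rpm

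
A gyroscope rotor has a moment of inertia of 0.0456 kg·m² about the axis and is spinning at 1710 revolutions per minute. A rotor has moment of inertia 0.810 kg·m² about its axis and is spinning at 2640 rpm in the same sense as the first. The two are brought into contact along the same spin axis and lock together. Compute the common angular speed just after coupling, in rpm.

No external torque acts about the common axis, so total angular momentum is conserved.
Taking A's sense as positive: L = (0.04560)(1710) + (0.8100)(2640) = 2216 kg·m²·rpm.
Combined I = 0.04560 + 0.8100 = 0.8556 kg·m².
ω_f = L / I = 2216 / 0.8556 = 2590 rpm.

|ω_f| ≈ 2590 rpm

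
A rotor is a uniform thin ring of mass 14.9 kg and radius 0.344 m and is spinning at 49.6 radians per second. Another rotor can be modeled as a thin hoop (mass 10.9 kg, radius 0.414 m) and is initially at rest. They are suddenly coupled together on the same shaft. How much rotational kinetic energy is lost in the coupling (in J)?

The coupling torques are internal; angular momentum about the shared axis is conserved.
Moments of inertia: I_A = (14.9)(0.344)² = 1.763 kg·m²; I_B = (10.9)(0.414)² = 1.868 kg·m².
Taking A's sense as positive: L = (1.763)(49.6) = 87.46 kg·m²·rad/s.
Combined I = 1.763 + 1.868 = 3.631 kg·m².
ω_f = L / I = 87.46 / 3.631 = 24.08 rad/s.
KE_i = ½ΣIω² = 2169 J; KE_f = ½(3.631)(24.08)² = 1053 J.

ΔKE lost ≈ 1120 J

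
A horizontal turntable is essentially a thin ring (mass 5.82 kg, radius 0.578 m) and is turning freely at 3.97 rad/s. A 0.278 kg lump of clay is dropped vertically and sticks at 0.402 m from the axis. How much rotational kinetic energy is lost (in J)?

energy lost ≈ 0.346 J

The added mass arrives with no angular momentum about the axis, and any external torque about the axis is negligible, so the system's angular momentum is conserved.
I_p = (5.82)(0.578)² = 1.944 kg·m².
Added inertia Σmr² = (0.278)(0.402)² = 0.04493 kg·m²; I_f = 1.944 + 0.04493 = 1.989 kg·m².
ω_f = I_p ω_i / I_f = (1.944)(3.97) / 1.989 = 3.880 rad/s.
KE_i = ½(1.944)(3.970 rad/s)² = 15.32 J; KE_f = ½(1.989)(3.880)² = 14.98 J.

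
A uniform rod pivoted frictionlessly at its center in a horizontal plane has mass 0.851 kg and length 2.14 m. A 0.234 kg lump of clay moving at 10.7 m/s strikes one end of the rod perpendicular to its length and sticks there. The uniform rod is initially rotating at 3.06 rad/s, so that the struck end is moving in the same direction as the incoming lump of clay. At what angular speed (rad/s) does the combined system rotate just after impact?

|ω_f| ≈ 6.20 rad/s

About the pivot the impulsive forces during the collision are internal, so angular momentum about that axis is conserved.
I_p = (1/12)(0.851)(2.14)² = 0.3248 kg·m². Taking the sense of the lump of clay's angular momentum as positive, L_{lump} = m v R = (0.234)(10.7)(2.14/2) = 2.679 kg·m²/s.
L_i = +I_p ω_p + m v R = +(0.3248)(3.06) + 2.679 = 3.673 kg·m²/s.
After sticking, I_f = I_p + m R² = 0.3248 + (0.234)(2.14/2)² = 0.5927 kg·m².
ω_f = L_i / I_f = 3.673 / 0.5927 = 6.197 rad/s.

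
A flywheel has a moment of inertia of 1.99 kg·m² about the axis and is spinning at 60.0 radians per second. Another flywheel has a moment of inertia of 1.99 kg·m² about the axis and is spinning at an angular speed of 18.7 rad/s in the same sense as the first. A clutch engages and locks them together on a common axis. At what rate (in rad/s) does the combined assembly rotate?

|ω_f| ≈ 39.4 rad/s

The coupling torques are internal; angular momentum about the shared axis is conserved.
Taking A's sense as positive: L = (1.990)(60.0) + (1.990)(18.7) = 156.6 kg·m²·rad/s.
Combined I = 1.990 + 1.990 = 3.980 kg·m².
ω_f = L / I = 156.6 / 3.980 = 39.35 rad/s.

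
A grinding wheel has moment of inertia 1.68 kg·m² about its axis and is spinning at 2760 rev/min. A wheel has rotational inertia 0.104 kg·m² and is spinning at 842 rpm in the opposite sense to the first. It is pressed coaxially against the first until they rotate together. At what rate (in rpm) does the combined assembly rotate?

No external torque acts about the common axis, so total angular momentum is conserved.
Taking A's sense as positive: L = (1.680)(2760) − (0.1040)(842) = 4549 kg·m²·rpm.
Combined I = 1.680 + 0.1040 = 1.784 kg·m².
ω_f = L / I = 4549 / 1.784 = 2550 rpm.

|ω_f| ≈ 2550 rpm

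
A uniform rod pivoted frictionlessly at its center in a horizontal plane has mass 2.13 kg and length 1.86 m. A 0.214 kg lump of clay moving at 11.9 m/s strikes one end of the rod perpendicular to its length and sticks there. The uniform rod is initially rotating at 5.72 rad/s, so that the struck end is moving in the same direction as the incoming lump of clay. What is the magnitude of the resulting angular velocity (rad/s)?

|ω_f| ≈ 7.36 rad/s

About the pivot the impulsive forces during the collision are internal, so angular momentum about that axis is conserved.
I_p = (1/12)(2.13)(1.86)² = 0.6141 kg·m². Taking the sense of the lump of clay's angular momentum as positive, L_{lump} = m v R = (0.214)(11.9)(1.86/2) = 2.368 kg·m²/s.
L_i = +I_p ω_p + m v R = +(0.6141)(5.72) + 2.368 = 5.881 kg·m²/s.
After sticking, I_f = I_p + m R² = 0.6141 + (0.214)(1.86/2)² = 0.7992 kg·m².
ω_f = L_i / I_f = 5.881 / 0.7992 = 7.359 rad/s.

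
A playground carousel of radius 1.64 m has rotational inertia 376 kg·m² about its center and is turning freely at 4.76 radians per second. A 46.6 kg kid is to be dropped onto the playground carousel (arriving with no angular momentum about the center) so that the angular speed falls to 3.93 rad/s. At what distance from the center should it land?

r ≈ 1.31 m

The added mass arrives with no angular momentum about the center, and any external torque about the center is negligible, so the system's angular momentum is conserved.
I_p ω_i = (I_p + m r²) ω_f ⇒ m r² = I_p(ω_i/ω_f − 1) = 376.0(4.76/3.93 − 1) = 79.41 kg·m².
r = √(79.41/46.6) = 1.305 m.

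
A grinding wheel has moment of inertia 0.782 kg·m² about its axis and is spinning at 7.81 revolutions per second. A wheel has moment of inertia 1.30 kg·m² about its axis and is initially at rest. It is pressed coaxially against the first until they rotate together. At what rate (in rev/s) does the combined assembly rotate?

No external torque acts about the common axis, so total angular momentum is conserved.
Taking A's sense as positive: L = (0.7820)(7.81) = 6.107 kg·m²·rev/s.
Combined I = 0.7820 + 1.300 = 2.082 kg·m².
ω_f = L / I = 6.107 / 2.082 = 2.933 rev/s.

|ω_f| ≈ 2.93 rev/s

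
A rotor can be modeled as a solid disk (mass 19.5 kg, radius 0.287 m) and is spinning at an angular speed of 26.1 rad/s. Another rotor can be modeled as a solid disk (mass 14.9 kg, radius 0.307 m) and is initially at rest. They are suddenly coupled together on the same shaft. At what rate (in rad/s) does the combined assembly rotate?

|ω_f| ≈ 13.9 rad/s

The coupling torques are internal; angular momentum about the shared axis is conserved.
Moments of inertia: I_A = ½(19.5)(0.287)² = 0.8031 kg·m²; I_B = ½(14.9)(0.307)² = 0.7022 kg·m².
Taking A's sense as positive: L = (0.8031)(26.1) = 20.96 kg·m²·rad/s.
Combined I = 0.8031 + 0.7022 = 1.505 kg·m².
ω_f = L / I = 20.96 / 1.505 = 13.93 rad/s.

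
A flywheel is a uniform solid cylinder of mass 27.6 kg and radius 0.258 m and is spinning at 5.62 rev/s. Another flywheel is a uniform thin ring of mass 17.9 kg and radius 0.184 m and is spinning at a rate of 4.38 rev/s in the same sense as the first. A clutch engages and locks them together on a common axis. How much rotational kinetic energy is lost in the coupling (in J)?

No external torque acts about the common axis, so total angular momentum is conserved.
Moments of inertia: I_A = ½(27.6)(0.258)² = 0.9186 kg·m²; I_B = (17.9)(0.184)² = 0.6060 kg·m².
Taking A's sense as positive: L = (0.9186)(5.62) + (0.6060)(4.38) = 7.817 kg·m²·rev/s.
Combined I = 0.9186 + 0.6060 = 1.525 kg·m².
ω_f = L / I = 7.817 / 1.525 = 5.127 rev/s.
KE_i = ½ΣIω² = 802.2 J; KE_f = ½(1.525)(32.21)² = 791.1 J.

ΔKE lost ≈ 11.1 J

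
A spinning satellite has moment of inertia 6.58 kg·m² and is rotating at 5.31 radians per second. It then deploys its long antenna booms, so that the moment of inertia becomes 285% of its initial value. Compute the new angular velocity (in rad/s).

ω₂ ≈ 1.86 rad/s

No external torque acts about the spin axis, so angular momentum is conserved.
I₂ = 2.85 × 6.58 = 18.75 kg·m².
ω₂ = I₁ω₁ / I₂ = (6.580)(5.31 rad/s) / (18.75) = 1.863 rad/s.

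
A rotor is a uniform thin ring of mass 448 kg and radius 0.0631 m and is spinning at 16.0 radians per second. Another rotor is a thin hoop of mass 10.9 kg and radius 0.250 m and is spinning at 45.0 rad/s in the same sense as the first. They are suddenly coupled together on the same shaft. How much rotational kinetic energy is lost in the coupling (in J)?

ΔKE lost ≈ 207 J

The coupling torques are internal; angular momentum about the shared axis is conserved.
Moments of inertia: I_A = (448)(0.0631)² = 1.784 kg·m²; I_B = (10.9)(0.250)² = 0.6813 kg·m².
Taking A's sense as positive: L = (1.784)(16.0) + (0.6813)(45.0) = 59.20 kg·m²·rad/s.
Combined I = 1.784 + 0.6813 = 2.465 kg·m².
ω_f = L / I = 59.20 / 2.465 = 24.01 rad/s.
KE_i = ½ΣIω² = 918.1 J; KE_f = ½(2.465)(24.01)² = 710.8 J.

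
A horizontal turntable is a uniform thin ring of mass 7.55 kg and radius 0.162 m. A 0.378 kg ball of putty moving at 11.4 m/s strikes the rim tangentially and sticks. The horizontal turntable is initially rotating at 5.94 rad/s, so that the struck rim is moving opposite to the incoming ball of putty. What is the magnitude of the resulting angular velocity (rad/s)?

|ω_f| ≈ 2.30 rad/s

About the axle the impulsive forces during the collision are internal, so angular momentum about that axis is conserved.
I_p = (7.55)(0.162)² = 0.1981 kg·m². Taking the sense of the ball of putty's angular momentum as positive, L_{ball} = m v R = (0.378)(11.4)(0.162) = 0.6981 kg·m²/s.
L_i = −I_p ω_p + m v R = −(0.1981)(5.94) + 0.6981 = -0.4789 kg·m²/s.
After sticking, I_f = I_p + m R² = 0.1981 + (0.378)(0.162)² = 0.2081 kg·m².
ω_f = L_i / I_f = -0.4789 / 0.2081 = -2.302 rad/s.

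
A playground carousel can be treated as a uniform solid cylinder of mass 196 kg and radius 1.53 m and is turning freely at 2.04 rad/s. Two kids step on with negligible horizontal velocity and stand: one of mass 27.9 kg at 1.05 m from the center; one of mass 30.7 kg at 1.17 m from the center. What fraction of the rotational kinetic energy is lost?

The added mass arrives with no angular momentum about the center, and any external torque about the center is negligible, so the system's angular momentum is conserved.
I_p = ½(196)(1.53)² = 229.4 kg·m².
Added inertia Σmr² = (27.9)(1.05)² + (30.7)(1.17)² = 72.78 kg·m²; I_f = 229.4 + 72.78 = 302.2 kg·m².
ω_f = I_p ω_i / I_f = (229.4)(2.04) / 302.2 = 1.549 rad/s.
KE_i = ½(229.4)(2.040 rad/s)² = 477.4 J; KE_f = ½(302.2)(1.549)² = 362.4 J.
Fraction lost = 0.2409.

fraction ≈ 0.241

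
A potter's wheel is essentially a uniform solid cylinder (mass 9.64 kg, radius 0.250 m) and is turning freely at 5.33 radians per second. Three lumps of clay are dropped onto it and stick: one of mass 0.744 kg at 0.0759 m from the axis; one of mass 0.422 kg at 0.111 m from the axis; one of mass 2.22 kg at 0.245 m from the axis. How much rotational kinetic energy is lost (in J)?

energy lost ≈ 1.38 J

The added mass arrives with no angular momentum about the axis, and any external torque about the axis is negligible, so the system's angular momentum is conserved.
I_p = ½(9.64)(0.250)² = 0.3013 kg·m².
Added inertia Σmr² = (0.744)(0.0759)² + (0.422)(0.111)² + (2.22)(0.245)² = 0.1427 kg·m²; I_f = 0.3013 + 0.1427 = 0.4440 kg·m².
ω_f = I_p ω_i / I_f = (0.3013)(5.33) / 0.4440 = 3.616 rad/s.
KE_i = ½(0.3013)(5.330 rad/s)² = 4.279 J; KE_f = ½(0.4440)(3.616)² = 2.903 J.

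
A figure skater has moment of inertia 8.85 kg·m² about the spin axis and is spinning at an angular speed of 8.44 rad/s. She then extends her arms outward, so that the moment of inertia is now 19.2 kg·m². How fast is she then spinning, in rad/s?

With no external torque about the axis, L is conserved: I₁ω₁ = I₂ω₂.
ω₂ = I₁ω₁ / I₂ = (8.850)(8.44 rad/s) / (19.20) = 3.890 rad/s.

ω₂ ≈ 3.89 rad/s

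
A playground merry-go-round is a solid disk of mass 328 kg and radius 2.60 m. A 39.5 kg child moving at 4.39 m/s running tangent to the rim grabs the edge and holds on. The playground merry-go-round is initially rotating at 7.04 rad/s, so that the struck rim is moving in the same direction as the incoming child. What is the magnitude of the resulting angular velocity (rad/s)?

The axle reaction passes through the axle and exerts no torque about it; angular momentum about the axle is conserved through the impact.
I_p = ½(328)(2.60)² = 1109 kg·m². Taking the sense of the child's angular momentum as positive, L_{child} = m v R = (39.5)(4.39)(2.60) = 450.9 kg·m²/s.
L_i = +I_p ω_p + m v R = +(1109)(7.04) + 450.9 = 8256 kg·m²/s.
After sticking, I_f = I_p + m R² = 1109 + (39.5)(2.60)² = 1376 kg·m².
ω_f = L_i / I_f = 8256 / 1376 = 6.001 rad/s.

|ω_f| ≈ 6.00 rad/s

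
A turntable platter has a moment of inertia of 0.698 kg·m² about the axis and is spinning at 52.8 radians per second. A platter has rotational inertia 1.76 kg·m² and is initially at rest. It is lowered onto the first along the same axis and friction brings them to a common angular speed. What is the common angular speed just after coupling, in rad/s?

|ω_f| ≈ 15.0 rad/s

The coupling torques are internal; angular momentum about the shared axis is conserved.
Taking A's sense as positive: L = (0.6980)(52.8) = 36.85 kg·m²·rad/s.
Combined I = 0.6980 + 1.760 = 2.458 kg·m².
ω_f = L / I = 36.85 / 2.458 = 14.99 rad/s.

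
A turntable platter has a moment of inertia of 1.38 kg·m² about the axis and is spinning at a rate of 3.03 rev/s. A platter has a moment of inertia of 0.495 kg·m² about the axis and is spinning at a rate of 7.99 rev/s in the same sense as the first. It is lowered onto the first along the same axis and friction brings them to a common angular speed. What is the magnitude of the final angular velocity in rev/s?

The coupling torques are internal; angular momentum about the shared axis is conserved.
Taking A's sense as positive: L = (1.380)(3.03) + (0.4950)(7.99) = 8.136 kg·m²·rev/s.
Combined I = 1.380 + 0.4950 = 1.875 kg·m².
ω_f = L / I = 8.136 / 1.875 = 4.339 rev/s.

|ω_f| ≈ 4.34 rev/s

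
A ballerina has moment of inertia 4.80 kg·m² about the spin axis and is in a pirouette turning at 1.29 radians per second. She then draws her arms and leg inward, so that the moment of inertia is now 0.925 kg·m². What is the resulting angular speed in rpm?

ω₂ ≈ 63.9 rpm

No external torque acts about the spin axis, so angular momentum is conserved.
ω₂ = I₁ω₁ / I₂ = (4.800)(1.29 rad/s) / (0.9250) = 6.694 rad/s = 63.92 rpm.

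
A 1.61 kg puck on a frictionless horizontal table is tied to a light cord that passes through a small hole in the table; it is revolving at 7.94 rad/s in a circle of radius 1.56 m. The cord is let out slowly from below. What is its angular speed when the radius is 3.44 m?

ω₂ ≈ 1.63 rad/s

No torque about the axis ⇒ m r₁² ω₁ = m r₂² ω₂.
ω₂ = ω₁ (r₁/r₂)² = (7.94)(1.56/3.44)² = 1.633 rad/s.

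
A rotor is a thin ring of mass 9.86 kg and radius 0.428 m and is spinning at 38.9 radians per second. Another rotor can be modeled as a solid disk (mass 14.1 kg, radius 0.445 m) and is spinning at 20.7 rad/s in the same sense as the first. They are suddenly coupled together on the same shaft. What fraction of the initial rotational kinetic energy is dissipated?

No external torque acts about the common axis, so total angular momentum is conserved.
Moments of inertia: I_A = (9.86)(0.428)² = 1.806 kg·m²; I_B = ½(14.1)(0.445)² = 1.396 kg·m².
Taking A's sense as positive: L = (1.806)(38.9) + (1.396)(20.7) = 99.16 kg·m²·rad/s.
Combined I = 1.806 + 1.396 = 3.202 kg·m².
ω_f = L / I = 99.16 / 3.202 = 30.97 rad/s.
KE_i = ½ΣIω² = 1666 J; KE_f = ½(3.202)(30.97)² = 1535 J.
Fraction dissipated = (KE_i − KE_f)/KE_i = 0.07830.

fraction ≈ 0.0783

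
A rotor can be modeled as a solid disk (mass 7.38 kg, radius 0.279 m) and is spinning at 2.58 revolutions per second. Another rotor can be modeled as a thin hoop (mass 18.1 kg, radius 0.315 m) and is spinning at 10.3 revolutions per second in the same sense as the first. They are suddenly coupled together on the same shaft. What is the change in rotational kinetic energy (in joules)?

ΔKE ≈ -291 J

The coupling torques are internal; angular momentum about the shared axis is conserved.
Moments of inertia: I_A = ½(7.38)(0.279)² = 0.2872 kg·m²; I_B = (18.1)(0.315)² = 1.796 kg·m².
Taking A's sense as positive: L = (0.2872)(2.58) + (1.796)(10.3) = 19.24 kg·m²·rev/s.
Combined I = 0.2872 + 1.796 = 2.083 kg·m².
ω_f = L / I = 19.24 / 2.083 = 9.236 rev/s.
KE_i = ½ΣIω² = 3799 J; KE_f = ½(2.083)(58.03)² = 3507 J.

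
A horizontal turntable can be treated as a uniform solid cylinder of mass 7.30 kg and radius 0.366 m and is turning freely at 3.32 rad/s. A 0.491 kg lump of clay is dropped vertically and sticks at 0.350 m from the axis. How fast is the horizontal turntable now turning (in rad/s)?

The added mass arrives with no angular momentum about the axis, and any external torque about the axis is negligible, so the system's angular momentum is conserved.
I_p = ½(7.30)(0.366)² = 0.4889 kg·m².
Added inertia Σmr² = (0.491)(0.350)² = 0.06015 kg·m²; I_f = 0.4889 + 0.06015 = 0.5491 kg·m².
ω_f = I_p ω_i / I_f = (0.4889)(3.32) / 0.5491 = 2.956 rad/s.

ω_f ≈ 2.96 rad/s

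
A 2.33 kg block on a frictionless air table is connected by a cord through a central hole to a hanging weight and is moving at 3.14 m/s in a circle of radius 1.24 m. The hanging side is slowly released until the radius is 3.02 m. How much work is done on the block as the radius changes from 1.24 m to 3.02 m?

The only horizontal force on the mass is along the cord (radial), so it exerts no torque about the hole and angular momentum m v r is conserved.
v₂ = v₁ r₁ / r₂ = (3.14)(1.24) / (3.02) = 1.289 m/s.
W = ΔKE = ½m(v₂² − v₁²) = -9.550 J.

W ≈ -9.55 J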